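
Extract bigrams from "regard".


Word: "regard" (length 6)
Number of bigrams = 6 - 2 + 1 = 5
  Position 0: "re"
  Position 1: "eg"
  Position 2: "ga"
  Position 3: "ar"
  Position 4: "rd"
Bigrams = "re", "eg", "ga", "ar", "rd"


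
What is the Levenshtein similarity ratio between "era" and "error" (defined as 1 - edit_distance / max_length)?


Word 1: "era" (length 3)
Word 2: "error" (length 5)
One optimal edit sequence:
  1. keep 'e'
  2. insert 'r'  (+1)
  3. keep 'r'
  4. insert 'o'  (+1)
  5. substitute 'a' -> 'r'  (+1)
Edit distance = 3
Max length = max(3, 5) = 5
Similarity = 1 - 3/5
= 0.4000


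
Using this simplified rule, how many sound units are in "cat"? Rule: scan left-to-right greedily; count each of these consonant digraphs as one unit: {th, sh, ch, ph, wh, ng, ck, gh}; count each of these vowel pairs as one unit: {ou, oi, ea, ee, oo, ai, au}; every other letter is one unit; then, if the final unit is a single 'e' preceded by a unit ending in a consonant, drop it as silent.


Word: "cat" (3 letters)
Left-to-right scan:
  (1) 'c' (letter)
  (2) 'a' (letter)
  (3) 't' (letter)
Units from scan: 3
Sound units = 3 units


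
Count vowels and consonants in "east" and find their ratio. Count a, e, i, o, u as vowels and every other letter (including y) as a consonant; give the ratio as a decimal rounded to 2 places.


Word: "east"
Vowels (a,e,i,o,u): 2
Consonants: 2
Ratio = 2/2
= 1.00


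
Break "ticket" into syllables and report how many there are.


Word: "ticket"
Syllable breakdown: tick-et
Counting: 2 parts
= 2 syllables


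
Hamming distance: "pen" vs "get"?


Comparing character by character (same length = 3):
  Pos 0: 'p' vs 'g' !=
  Pos 1: 'e' vs 'e' =
  Pos 2: 'n' vs 't' !=
Hamming distance = 2


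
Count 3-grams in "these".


Word: "these" (length 5)
Number of 3-grams = length - 3 + 1 = 5 - 3 + 1
= 3


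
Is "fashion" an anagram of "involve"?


Word 1: "involve" → sorted: eilnovv
Word 2: "fashion" → sorted: afhinos
Same letters? eilnovv != afhinos
Anagram = No


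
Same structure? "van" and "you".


Pattern of "van": [0, 1, 2]
Pattern of "you": [0, 1, 2]
Patterns match
Same pattern = Yes


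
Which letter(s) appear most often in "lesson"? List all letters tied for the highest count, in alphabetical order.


Word: "lesson"
Letter counts:
  'e': 1
  'l': 1
  'n': 1
  'o': 1
  's': 2
Maximum count = 2
Most frequent = 's' (2 times each)


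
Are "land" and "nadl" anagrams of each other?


Word 1: "land" → sorted: adln
Word 2: "nadl" → sorted: adln
Same letters? adln == adln
Anagram = Yes


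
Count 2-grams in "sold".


Word: "sold" (length 4)
Number of 2-grams = length - 2 + 1 = 4 - 2 + 1
= 3


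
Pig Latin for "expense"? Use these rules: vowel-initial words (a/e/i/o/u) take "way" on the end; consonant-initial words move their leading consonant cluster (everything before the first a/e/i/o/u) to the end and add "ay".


Word: "expense"
Starts with vowel → add 'way'
Pig Latin = "expenseway"


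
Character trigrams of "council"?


Word: "council" (length 7)
Number of trigrams = 7 - 3 + 1 = 5
  Position 0: "cou"
  Position 1: "oun"
  Position 2: "unc"
  Position 3: "nci"
  Position 4: "cil"
Trigrams = "cou", "oun", "unc", "nci", "cil"


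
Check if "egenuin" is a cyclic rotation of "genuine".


Word: "genuine", Candidate: "egenuin"
Method: check if candidate is substring of word+word
"genuinegenuine" contains "egenuin"? Yes
Is rotation = Yes


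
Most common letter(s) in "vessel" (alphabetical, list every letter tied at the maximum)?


Word: "vessel"
Letter counts:
  'e': 2
  'l': 1
  's': 2
  'v': 1
Maximum count = 2
Most frequent = 'e', 's' (2 times each)


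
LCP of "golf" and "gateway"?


Word 1: "golf"
Word 2: "gateway"
Comparing from start:
  Pos 0: 'g' == 'g'
  Pos 1: 'o' != 'a' (stop)
LCP = "g" (length 1)


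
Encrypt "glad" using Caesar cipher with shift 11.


Word: "glad"
Shift: 11
Each letter → (letter + shift) mod 26:
  'g' (6) + 11 = 17 → 'r'
  'l' (11) + 11 = 22 → 'w'
  'a' (0) + 11 = 11 → 'l'
  'd' (3) + 11 = 14 → 'o'
Result = "rwlo"


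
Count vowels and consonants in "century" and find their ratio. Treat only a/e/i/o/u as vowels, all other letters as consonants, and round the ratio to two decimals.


Word: "century"
Vowels (a,e,i,o,u): 2
Consonants: 5
Ratio = 2/5
= 0.40


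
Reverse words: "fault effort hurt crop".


Original: "fault effort hurt crop"
Words (1..n): fault | effort | hurt | crop
Reversed (n..1): crop | hurt | effort | fault
Result = "crop hurt effort fault"


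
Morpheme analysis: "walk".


Word: "walk"
Morphemes: walk
Each morpheme carries meaning
= 1 morpheme


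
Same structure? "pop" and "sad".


Pattern of "pop": [0, 1, 0]
Pattern of "sad": [0, 1, 2]
Patterns do not match
Same pattern = No


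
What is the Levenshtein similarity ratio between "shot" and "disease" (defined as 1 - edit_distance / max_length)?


Word 1: "shot" (length 4)
Word 2: "disease" (length 7)
One optimal edit sequence:
  1. insert 'd'  (+1)
  2. insert 'i'  (+1)
  3. keep 's'
  4. insert 'e'  (+1)
  5. substitute 'h' -> 'a'  (+1)
  6. substitute 'o' -> 's'  (+1)
  7. substitute 't' -> 'e'  (+1)
Edit distance = 6
Max length = max(4, 7) = 7
Similarity = 1 - 6/7
= 0.1429


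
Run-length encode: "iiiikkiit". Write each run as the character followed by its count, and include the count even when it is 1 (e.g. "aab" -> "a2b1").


String: "iiiikkiit"
Scanning for consecutive runs:
  'i' x 4
  'k' x 2
  'i' x 2
  't' x 1
RLE = "i4k2i2t1"


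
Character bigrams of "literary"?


Word: "literary" (length 8)
Number of bigrams = 8 - 2 + 1 = 7
  Position 0: "li"
  Position 1: "it"
  Position 2: "te"
  Position 3: "er"
  Position 4: "ra"
  Position 5: "ar"
  Position 6: "ry"
Bigrams = "li", "it", "te", "er", "ra", "ar", "ry"


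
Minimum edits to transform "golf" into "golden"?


Word 1: "golf" (length 4)
Word 2: "golden" (length 6)
One optimal edit sequence (insert/delete/substitute each cost 1):
  1. keep 'g'
  2. keep 'o'
  3. keep 'l'
  4. insert 'd'  (+1)
  5. insert 'e'  (+1)
  6. substitute 'f' -> 'n'  (+1)
Total edit operations: 3
Edit distance = 3


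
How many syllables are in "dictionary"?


Word: "dictionary"
Syllable breakdown: dic-tion-ar-y
Counting: 4 parts
= 4 syllables


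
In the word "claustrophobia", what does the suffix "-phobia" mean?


Suffix: -phobia
Example: claustrophobia = claustro- + -phobia
Meaning = fear of


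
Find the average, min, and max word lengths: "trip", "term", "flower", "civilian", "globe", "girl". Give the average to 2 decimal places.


Lengths: "trip"=4, "term"=4, "flower"=6, "civilian"=8, "globe"=5, "girl"=4
Sum = 31, Count = 6
Average = 31/6 = 5.17
= avg=5.17, min=4, max=8


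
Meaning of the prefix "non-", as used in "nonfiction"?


Prefix: non-
As in: nonfiction -> non- + fiction
Meaning = not


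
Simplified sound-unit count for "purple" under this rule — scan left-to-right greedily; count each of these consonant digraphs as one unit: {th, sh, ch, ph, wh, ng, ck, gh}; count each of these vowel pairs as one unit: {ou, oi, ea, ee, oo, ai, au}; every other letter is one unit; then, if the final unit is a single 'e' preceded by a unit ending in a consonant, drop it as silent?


Word: "purple" (6 letters)
Left-to-right scan:
  [1] 'p' (letter)
  [2] 'u' (letter)
  [3] 'r' (letter)
  [4] 'p' (letter)
  [5] 'l' (letter)
  [6] 'e' (letter)
Units from scan: 6
Final unit is 'e' after a consonant -> drop as silent (-1)
Sound units = 5 units


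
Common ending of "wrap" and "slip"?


Word 1: "wrap"
Word 2: "slip"
Comparing from end:
  Pos -1: 'p' == 'p'
  Pos -2: 'a' != 'i' (stop)
LCS = "p" (length 1)


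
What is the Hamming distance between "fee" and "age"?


Comparing character by character (same length = 3):
  Pos 0: 'f' vs 'a' !=
  Pos 1: 'e' vs 'g' !=
  Pos 2: 'e' vs 'e' =
Hamming distance = 2


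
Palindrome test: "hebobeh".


Word: "hebobeh"
Reversed: "hebobeh"
Forward == Backward? hebobeh == hebobeh
Palindrome = Yes


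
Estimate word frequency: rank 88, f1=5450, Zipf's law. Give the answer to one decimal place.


Zipf's law: f(r) = f(1) / r
f(1) = 5450
f(88) = 5450 / 88
= 61.9 occurrences


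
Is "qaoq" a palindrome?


Word: "qaoq"
Reversed: "qoaq"
Forward == Backward? qaoq != qoaq
Palindrome = No


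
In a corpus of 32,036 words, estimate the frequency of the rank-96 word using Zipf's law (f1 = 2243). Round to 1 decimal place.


Zipf's law: f(r) = f(1) / r
f(1) = 2243
f(96) = 2243 / 96
= 23.4 occurrences


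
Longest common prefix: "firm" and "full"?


Word 1: "firm"
Word 2: "full"
Comparing from start:
  Pos 0: 'f' == 'f'
  Pos 1: 'i' != 'u' (stop)
LCP = "f" (length 1)


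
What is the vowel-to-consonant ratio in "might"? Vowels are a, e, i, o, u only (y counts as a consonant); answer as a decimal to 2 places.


Word: "might"
Vowels (a,e,i,o,u): 1
Consonants: 4
Ratio = 1/4
= 0.25


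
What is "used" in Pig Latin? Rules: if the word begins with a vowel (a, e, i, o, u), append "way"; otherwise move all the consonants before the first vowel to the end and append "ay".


Word: "used"
Starts with vowel → add 'way'
Pig Latin = "usedway"


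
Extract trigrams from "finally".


Word: "finally" (length 7)
Number of trigrams = 7 - 3 + 1 = 5
  Position 0: "fin"
  Position 1: "ina"
  Position 2: "nal"
  Position 3: "all"
  Position 4: "lly"
Trigrams = "fin", "ina", "nal", "all", "lly"


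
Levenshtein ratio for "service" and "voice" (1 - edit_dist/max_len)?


Word 1: "service" (length 7)
Word 2: "voice" (length 5)
One optimal edit sequence:
  1. delete 's'  (+1)
  2. delete 'e'  (+1)
  3. substitute 'r' -> 'v'  (+1)
  4. substitute 'v' -> 'o'  (+1)
  5. keep 'i'
  6. keep 'c'
  7. keep 'e'
Edit distance = 4
Max length = max(7, 5) = 7
Similarity = 1 - 4/7
= 0.4286


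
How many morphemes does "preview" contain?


Word: "preview"
Morphemes: pre- | view
Each morpheme carries meaning
= 2 morphemes


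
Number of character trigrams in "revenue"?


Word: "revenue" (length 7)
Number of 3-grams = length - 3 + 1 = 7 - 3 + 1
= 5


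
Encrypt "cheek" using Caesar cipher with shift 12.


Word: "cheek"
Shift: 12
Each letter → (letter + shift) mod 26:
  'c' (2) + 12 = 14 → 'o'
  'h' (7) + 12 = 19 → 't'
  'e' (4) + 12 = 16 → 'q'
  'e' (4) + 12 = 16 → 'q'
  'k' (10) + 12 = 22 → 'w'
Result = "otqqw"


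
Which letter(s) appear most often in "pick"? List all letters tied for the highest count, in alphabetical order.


Word: "pick"
Letter counts:
  'c': 1
  'i': 1
  'k': 1
  'p': 1
Maximum count = 1
Most frequent = 'c', 'i', 'k', 'p' (1 time each)


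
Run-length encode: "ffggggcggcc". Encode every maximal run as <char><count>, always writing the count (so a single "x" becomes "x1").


String: "ffggggcggcc"
Scanning for consecutive runs:
  'f' x 2
  'g' x 4
  'c' x 1
  'g' x 2
  'c' x 2
RLE = "f2g4c1g2c2"


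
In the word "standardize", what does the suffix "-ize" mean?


Suffix: -ize
Example: standardize (standard + -ize)
Meaning = to make


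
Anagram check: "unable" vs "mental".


Word 1: "unable" → sorted: abelnu
Word 2: "mental" → sorted: aelmnt
Same letters? abelnu != aelmnt
Anagram = No


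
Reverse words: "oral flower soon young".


Original: "oral flower soon young"
Words (1..n): oral | flower | soon | young
Reversed (n..1): young | soon | flower | oral
Result = "young soon flower oral"


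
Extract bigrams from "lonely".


Word: "lonely" (length 6)
Number of bigrams = 6 - 2 + 1 = 5
  Position 0: "lo"
  Position 1: "on"
  Position 2: "ne"
  Position 3: "el"
  Position 4: "ly"
Bigrams = "lo", "on", "ne", "el", "ly"


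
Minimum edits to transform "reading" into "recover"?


Word 1: "reading" (length 7)
Word 2: "recover" (length 7)
One optimal edit sequence (insert/delete/substitute each cost 1):
  1. keep 'r'
  2. keep 'e'
  3. substitute 'a' -> 'c'  (+1)
  4. substitute 'd' -> 'o'  (+1)
  5. substitute 'i' -> 'v'  (+1)
  6. substitute 'n' -> 'e'  (+1)
  7. substitute 'g' -> 'r'  (+1)
Total edit operations: 5
Edit distance = 5


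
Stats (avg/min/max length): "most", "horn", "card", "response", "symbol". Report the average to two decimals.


Lengths: "most"=4, "horn"=4, "card"=4, "response"=8, "symbol"=6
Sum = 26, Count = 5
Average = 26/5 = 5.20
= avg=5.20, min=4, max=8


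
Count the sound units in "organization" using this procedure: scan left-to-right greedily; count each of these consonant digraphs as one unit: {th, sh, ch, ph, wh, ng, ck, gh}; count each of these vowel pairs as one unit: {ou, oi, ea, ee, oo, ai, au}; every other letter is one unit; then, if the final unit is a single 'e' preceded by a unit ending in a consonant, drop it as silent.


Word: "organization" (12 letters)
Left-to-right scan:
  [1] 'o' (letter)
  [2] 'r' (letter)
  [3] 'g' (letter)
  [4] 'a' (letter)
  [5] 'n' (letter)
  [6] 'i' (letter)
  [7] 'z' (letter)
  [8] 'a' (letter)
  [9] 't' (letter)
  [10] 'i' (letter)
  [11] 'o' (letter)
  [12] 'n' (letter)
Units from scan: 12
Sound units = 12 units


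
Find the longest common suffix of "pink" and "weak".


Word 1: "pink"
Word 2: "weak"
Comparing from end:
  Pos -1: 'k' == 'k'
  Pos -2: 'n' != 'a' (stop)
LCS = "k" (length 1)


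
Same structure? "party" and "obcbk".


Pattern of "party": [0, 1, 2, 3, 4]
Pattern of "obcbk": [0, 1, 2, 1, 3]
Patterns do not match
Same pattern = No


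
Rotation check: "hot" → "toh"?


Word: "hot", Candidate: "toh"
Method: check if candidate is substring of word+word
"hothot" contains "toh"? No
Is rotation = No


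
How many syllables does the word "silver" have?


Word: "silver"
Syllable breakdown: sil · ver
Counting: 2 parts
= 2 syllables


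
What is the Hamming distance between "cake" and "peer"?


Comparing character by character (same length = 4):
  Pos 0: 'c' vs 'p' !=
  Pos 1: 'a' vs 'e' !=
  Pos 2: 'k' vs 'e' !=
  Pos 3: 'e' vs 'r' !=
Hamming distance = 4


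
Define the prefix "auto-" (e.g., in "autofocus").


Prefix: auto-
Example: autofocus = auto- + focus
Meaning = self


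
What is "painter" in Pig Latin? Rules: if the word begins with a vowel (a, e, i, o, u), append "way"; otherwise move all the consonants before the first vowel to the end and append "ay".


Word: "painter"
Starts with consonant(s) → move to end, add 'ay'
Consonant cluster: "p"
Pig Latin = "ainterpay"


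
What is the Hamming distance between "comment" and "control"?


Comparing character by character (same length = 7):
  Pos 0: 'c' vs 'c' =
  Pos 1: 'o' vs 'o' =
  Pos 2: 'm' vs 'n' !=
  Pos 3: 'm' vs 't' !=
  Pos 4: 'e' vs 'r' !=
  Pos 5: 'n' vs 'o' !=
  Pos 6: 't' vs 'l' !=
Hamming distance = 5


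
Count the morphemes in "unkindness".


Word: "unkindness"
Morphemes: un- / kind / -ness
Each morpheme carries meaning
= 3 morphemes


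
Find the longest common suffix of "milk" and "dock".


Word 1: "milk"
Word 2: "dock"
Comparing from end:
  Pos -1: 'k' == 'k'
  Pos -2: 'l' != 'c' (stop)
LCS = "k" (length 1)


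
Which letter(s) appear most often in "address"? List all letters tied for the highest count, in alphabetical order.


Word: "address"
Letter counts:
  'a': 1
  'd': 2
  'e': 1
  'r': 1
  's': 2
Maximum count = 2
Most frequent = 'd', 's' (2 times each)


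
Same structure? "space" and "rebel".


Pattern of "space": [0, 1, 2, 3, 4]
Pattern of "rebel": [0, 1, 2, 1, 3]
Patterns do not match
Same pattern = No


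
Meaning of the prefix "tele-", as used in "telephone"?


Prefix: tele-
Example: telephone (tele- + phone)
Meaning = distant


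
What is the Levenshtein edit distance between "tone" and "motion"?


Word 1: "tone" (length 4)
Word 2: "motion" (length 6)
One optimal edit sequence (insert/delete/substitute each cost 1):
  1. insert 'm'  (+1)
  2. insert 'o'  (+1)
  3. keep 't'
  4. insert 'i'  (+1)
  5. keep 'o'
  6. keep 'n'
  7. delete 'e'  (+1)
Total edit operations: 4
Edit distance = 4


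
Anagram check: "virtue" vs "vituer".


Word 1: "virtue" → sorted: eirtuv
Word 2: "vituer" → sorted: eirtuv
Same letters? eirtuv == eirtuv
Anagram = Yes


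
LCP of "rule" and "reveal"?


Word 1: "rule"
Word 2: "reveal"
Comparing from start:
  Pos 0: 'r' == 'r'
  Pos 1: 'u' != 'e' (stop)
LCP = "r" (length 1)


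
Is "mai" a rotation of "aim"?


Word: "aim", Candidate: "mai"
Method: check if candidate is substring of word+word
"aimaim" contains "mai"? Yes
Is rotation = Yes


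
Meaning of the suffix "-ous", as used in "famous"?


Suffix: -ous
As in: famous -> fame + -ous, with a spelling change
Meaning = having quality of


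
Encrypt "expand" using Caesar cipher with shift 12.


Word: "expand"
Shift: 12
Each letter → (letter + shift) mod 26:
  'e' (4) + 12 = 16 → 'q'
  'x' (23) + 12 = 9 → 'j'
  'p' (15) + 12 = 1 → 'b'
  'a' (0) + 12 = 12 → 'm'
  'n' (13) + 12 = 25 → 'z'
  'd' (3) + 12 = 15 → 'p'
Result = "qjbmzp"


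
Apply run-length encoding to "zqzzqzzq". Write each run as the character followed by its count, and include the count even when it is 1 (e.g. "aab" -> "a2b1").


String: "zqzzqzzq"
Scanning for consecutive runs:
  'z' x 1
  'q' x 1
  'z' x 2
  'q' x 1
  'z' x 2
  'q' x 1
RLE = "z1q1z2q1z2q1"


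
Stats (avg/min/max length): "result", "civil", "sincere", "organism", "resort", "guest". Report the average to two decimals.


Lengths: "result"=6, "civil"=5, "sincere"=7, "organism"=8, "resort"=6, "guest"=5
Sum = 37, Count = 6
Average = 37/6 = 6.17
= avg=6.17, min=5, max=8


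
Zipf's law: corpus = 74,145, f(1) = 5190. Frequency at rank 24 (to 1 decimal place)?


Zipf's law: f(r) = f(1) / r
f(1) = 5190
f(24) = 5190 / 24
= 216.3 occurrences


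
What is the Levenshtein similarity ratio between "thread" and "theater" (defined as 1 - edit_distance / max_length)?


Word 1: "thread" (length 6)
Word 2: "theater" (length 7)
One optimal edit sequence:
  1. keep 't'
  2. keep 'h'
  3. delete 'r'  (+1)
  4. keep 'e'
  5. keep 'a'
  6. insert 't'  (+1)
  7. insert 'e'  (+1)
  8. substitute 'd' -> 'r'  (+1)
Edit distance = 4
Max length = max(6, 7) = 7
Similarity = 1 - 4/7
= 0.4286


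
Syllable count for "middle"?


Word: "middle"
Syllable breakdown: mid · dle
Counting: 2 parts
= 2 syllables


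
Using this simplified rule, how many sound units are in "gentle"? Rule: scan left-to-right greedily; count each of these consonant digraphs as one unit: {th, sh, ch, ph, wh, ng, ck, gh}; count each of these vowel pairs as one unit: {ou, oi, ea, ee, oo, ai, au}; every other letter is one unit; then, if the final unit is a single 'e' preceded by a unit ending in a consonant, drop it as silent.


Word: "gentle" (6 letters)
Left-to-right scan:
  (1) 'g' (letter)
  (2) 'e' (letter)
  (3) 'n' (letter)
  (4) 't' (letter)
  (5) 'l' (letter)
  (6) 'e' (letter)
Units from scan: 6
Final unit is 'e' after a consonant -> drop as silent (-1)
Sound units = 5 units


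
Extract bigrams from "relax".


Word: "relax" (length 5)
Number of bigrams = 5 - 2 + 1 = 4
  Position 0: "re"
  Position 1: "el"
  Position 2: "la"
  Position 3: "ax"
Bigrams = "re", "el", "la", "ax"


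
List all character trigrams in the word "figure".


Word: "figure" (length 6)
Number of trigrams = 6 - 3 + 1 = 4
  Position 0: "fig"
  Position 1: "igu"
  Position 2: "gur"
  Position 3: "ure"
Trigrams = "fig", "igu", "gur", "ure"


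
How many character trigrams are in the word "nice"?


Word: "nice" (length 4)
Number of 3-grams = length - 3 + 1 = 4 - 3 + 1
= 2


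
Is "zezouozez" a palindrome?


Word: "zezouozez"
Reversed: "zezouozez"
Forward == Backward? zezouozez == zezouozez
Palindrome = Yes


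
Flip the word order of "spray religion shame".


Original: "spray religion shame"
Words (1..n): spray | religion | shame
Reversed (n..1): shame | religion | spray
Result = "shame religion spray"


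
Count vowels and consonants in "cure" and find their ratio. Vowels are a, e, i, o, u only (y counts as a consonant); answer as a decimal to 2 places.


Word: "cure"
Vowels (a,e,i,o,u): 2
Consonants: 2
Ratio = 2/2
= 1.00


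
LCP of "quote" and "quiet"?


Word 1: "quote"
Word 2: "quiet"
Comparing from start:
  Pos 0: 'q' == 'q'
  Pos 1: 'u' == 'u'
  Pos 2: 'o' != 'i' (stop)
LCP = "qu" (length 2)


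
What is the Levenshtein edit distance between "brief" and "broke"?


Word 1: "brief" (length 5)
Word 2: "broke" (length 5)
One optimal edit sequence (insert/delete/substitute each cost 1):
  1. keep 'b'
  2. keep 'r'
  3. substitute 'i' -> 'o'  (+1)
  4. substitute 'e' -> 'k'  (+1)
  5. substitute 'f' -> 'e'  (+1)
Total edit operations: 3
Edit distance = 3


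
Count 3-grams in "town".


Word: "town" (length 4)
Number of 3-grams = length - 3 + 1 = 4 - 3 + 1
= 2


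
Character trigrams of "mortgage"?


Word: "mortgage" (length 8)
Number of trigrams = 8 - 3 + 1 = 6
  Position 0: "mor"
  Position 1: "ort"
  Position 2: "rtg"
  Position 3: "tga"
  Position 4: "gag"
  Position 5: "age"
Trigrams = "mor", "ort", "rtg", "tga", "gag", "age"


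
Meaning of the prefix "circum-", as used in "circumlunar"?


Prefix: circum-
As in: circumlunar -> circum- + lunar
Meaning = around


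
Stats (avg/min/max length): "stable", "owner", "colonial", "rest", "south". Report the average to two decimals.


Lengths: "stable"=6, "owner"=5, "colonial"=8, "rest"=4, "south"=5
Sum = 28, Count = 5
Average = 28/5 = 5.60
= avg=5.60, min=4, max=8


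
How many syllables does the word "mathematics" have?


Word: "mathematics"
Syllable breakdown: math-e-mat-ics
Counting: 4 parts
= 4 syllables


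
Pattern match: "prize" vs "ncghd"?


Pattern of "prize": [0, 1, 2, 3, 4]
Pattern of "ncghd": [0, 1, 2, 3, 4]
Patterns match
Same pattern = Yes


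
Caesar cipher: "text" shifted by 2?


Word: "text"
Shift: 2
Each letter → (letter + shift) mod 26:
  't' (19) + 2 = 21 → 'v'
  'e' (4) + 2 = 6 → 'g'
  'x' (23) + 2 = 25 → 'z'
  't' (19) + 2 = 21 → 'v'
Result = "vgzv"


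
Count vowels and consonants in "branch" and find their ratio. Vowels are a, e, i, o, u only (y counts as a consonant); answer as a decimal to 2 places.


Word: "branch"
Vowels (a,e,i,o,u): 1
Consonants: 5
Ratio = 1/5
= 0.20


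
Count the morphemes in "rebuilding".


Word: "rebuilding"
Morphemes: re- | build | -ing
Each morpheme carries meaning
= 3 morphemes


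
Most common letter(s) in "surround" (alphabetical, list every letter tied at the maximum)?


Word: "surround"
Letter counts:
  'd': 1
  'n': 1
  'o': 1
  'r': 2
  's': 1
  'u': 2
Maximum count = 2
Most frequent = 'r', 'u' (2 times each)


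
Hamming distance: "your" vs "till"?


Comparing character by character (same length = 4):
  Pos 0: 'y' vs 't' !=
  Pos 1: 'o' vs 'i' !=
  Pos 2: 'u' vs 'l' !=
  Pos 3: 'r' vs 'l' !=
Hamming distance = 4


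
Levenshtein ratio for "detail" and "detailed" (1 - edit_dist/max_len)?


Word 1: "detail" (length 6)
Word 2: "detailed" (length 8)
One optimal edit sequence:
  1. keep 'd'
  2. keep 'e'
  3. keep 't'
  4. keep 'a'
  5. keep 'i'
  6. keep 'l'
  7. insert 'e'  (+1)
  8. insert 'd'  (+1)
Edit distance = 2
Max length = max(6, 8) = 8
Similarity = 1 - 2/8
= 0.7500


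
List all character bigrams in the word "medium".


Word: "medium" (length 6)
Number of bigrams = 6 - 2 + 1 = 5
  Position 0: "me"
  Position 1: "ed"
  Position 2: "di"
  Position 3: "iu"
  Position 4: "um"
Bigrams = "me", "ed", "di", "iu", "um"


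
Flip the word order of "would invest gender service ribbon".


Original: "would invest gender service ribbon"
Words (1..n): would | invest | gender | service | ribbon
Reversed (n..1): ribbon | service | gender | invest | would
Result = "ribbon service gender invest would"


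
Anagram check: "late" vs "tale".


Word 1: "late" → sorted: aelt
Word 2: "tale" → sorted: aelt
Same letters? aelt == aelt
Anagram = Yes


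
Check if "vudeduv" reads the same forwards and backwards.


Word: "vudeduv"
Reversed: "vudeduv"
Forward == Backward? vudeduv == vudeduv
Palindrome = Yes


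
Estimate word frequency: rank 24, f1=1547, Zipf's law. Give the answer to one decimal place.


Zipf's law: f(r) = f(1) / r
f(1) = 1547
f(24) = 1547 / 24
= 64.5 occurrences


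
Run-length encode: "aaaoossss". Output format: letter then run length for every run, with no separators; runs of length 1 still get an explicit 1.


String: "aaaoossss"
Scanning for consecutive runs:
  'a' x 3
  'o' x 2
  's' x 4
RLE = "a3o2s4"


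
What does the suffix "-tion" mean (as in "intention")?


Suffix: -tion
Example: intention = intend + -tion, with a spelling change
Meaning = act or process


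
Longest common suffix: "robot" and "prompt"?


Word 1: "robot"
Word 2: "prompt"
Comparing from end:
  Pos -1: 't' == 't'
  Pos -2: 'o' != 'p' (stop)
LCS = "t" (length 1)


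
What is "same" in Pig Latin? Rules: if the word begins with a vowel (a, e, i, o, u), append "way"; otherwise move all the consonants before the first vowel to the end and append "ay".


Word: "same"
Starts with consonant(s) → move to end, add 'ay'
Consonant cluster: "s"
Pig Latin = "amesay"


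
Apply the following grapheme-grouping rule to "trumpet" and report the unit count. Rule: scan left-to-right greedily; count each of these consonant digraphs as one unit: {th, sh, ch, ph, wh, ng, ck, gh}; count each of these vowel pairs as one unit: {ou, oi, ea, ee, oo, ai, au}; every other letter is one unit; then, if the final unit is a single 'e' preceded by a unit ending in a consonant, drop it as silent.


Word: "trumpet" (7 letters)
Left-to-right scan:
  1. 't' (letter)
  2. 'r' (letter)
  3. 'u' (letter)
  4. 'm' (letter)
  5. 'p' (letter)
  6. 'e' (letter)
  7. 't' (letter)
Units from scan: 7
Sound units = 7 units


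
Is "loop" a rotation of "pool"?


Word: "pool", Candidate: "loop"
Method: check if candidate is substring of word+word
"poolpool" contains "loop"? No
Is rotation = No


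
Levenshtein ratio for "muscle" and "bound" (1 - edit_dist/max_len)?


Word 1: "muscle" (length 6)
Word 2: "bound" (length 5)
One optimal edit sequence:
  1. delete 'm'  (+1)
  2. substitute 'u' -> 'b'  (+1)
  3. substitute 's' -> 'o'  (+1)
  4. substitute 'c' -> 'u'  (+1)
  5. substitute 'l' -> 'n'  (+1)
  6. substitute 'e' -> 'd'  (+1)
Edit distance = 6
Max length = max(6, 5) = 6
Similarity = 1 - 6/6
= 0.0000


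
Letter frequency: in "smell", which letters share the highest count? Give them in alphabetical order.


Word: "smell"
Letter counts:
  'e': 1
  'l': 2
  'm': 1
  's': 1
Maximum count = 2
Most frequent = 'l' (2 times each)


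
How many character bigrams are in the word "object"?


Word: "object" (length 6)
Number of 2-grams = length - 2 + 1 = 6 - 2 + 1
= 5


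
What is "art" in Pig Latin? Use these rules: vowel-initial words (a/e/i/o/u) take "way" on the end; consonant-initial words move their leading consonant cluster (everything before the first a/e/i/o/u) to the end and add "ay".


Word: "art"
Starts with vowel → add 'way'
Pig Latin = "artway"


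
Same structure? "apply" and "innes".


Pattern of "apply": [0, 1, 1, 2, 3]
Pattern of "innes": [0, 1, 1, 2, 3]
Patterns match
Same pattern = Yes


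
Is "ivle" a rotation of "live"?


Word: "live", Candidate: "ivle"
Method: check if candidate is substring of word+word
"livelive" contains "ivle"? No
Is rotation = No


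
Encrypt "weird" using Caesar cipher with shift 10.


Word: "weird"
Shift: 10
Each letter → (letter + shift) mod 26:
  'w' (22) + 10 = 6 → 'g'
  'e' (4) + 10 = 14 → 'o'
  'i' (8) + 10 = 18 → 's'
  'r' (17) + 10 = 1 → 'b'
  'd' (3) + 10 = 13 → 'n'
Result = "gosbn"


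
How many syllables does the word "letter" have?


Word: "letter"
Syllable breakdown: let · ter
Counting: 2 parts
= 2 syllables


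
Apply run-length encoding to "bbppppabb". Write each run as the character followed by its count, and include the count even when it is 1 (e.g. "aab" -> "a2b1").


String: "bbppppabb"
Scanning for consecutive runs:
  'b' x 2
  'p' x 4
  'a' x 1
  'b' x 2
RLE = "b2p4a1b2"


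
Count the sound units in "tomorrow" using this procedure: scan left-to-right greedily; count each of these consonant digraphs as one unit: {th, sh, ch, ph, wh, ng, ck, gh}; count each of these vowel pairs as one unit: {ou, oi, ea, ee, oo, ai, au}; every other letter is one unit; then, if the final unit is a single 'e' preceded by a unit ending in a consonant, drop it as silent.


Word: "tomorrow" (8 letters)
Left-to-right scan:
  1. 't' (letter)
  2. 'o' (letter)
  3. 'm' (letter)
  4. 'o' (letter)
  5. 'r' (letter)
  6. 'r' (letter)
  7. 'o' (letter)
  8. 'w' (letter)
Units from scan: 8
Sound units = 8 units


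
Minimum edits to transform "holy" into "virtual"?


Word 1: "holy" (length 4)
Word 2: "virtual" (length 7)
One optimal edit sequence (insert/delete/substitute each cost 1):
  1. insert 'v'  (+1)
  2. insert 'i'  (+1)
  3. insert 'r'  (+1)
  4. substitute 'h' -> 't'  (+1)
  5. substitute 'o' -> 'u'  (+1)
  6. substitute 'l' -> 'a'  (+1)
  7. substitute 'y' -> 'l'  (+1)
Total edit operations: 7
Edit distance = 7


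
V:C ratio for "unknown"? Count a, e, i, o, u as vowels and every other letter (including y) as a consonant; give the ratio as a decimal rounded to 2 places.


Word: "unknown"
Vowels (a,e,i,o,u): 2
Consonants: 5
Ratio = 2/5
= 0.40


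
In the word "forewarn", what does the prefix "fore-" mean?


Prefix: fore-
As in: forewarn -> fore- + warn
Meaning = before


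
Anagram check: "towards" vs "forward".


Word 1: "towards" → sorted: adorstw
Word 2: "forward" → sorted: adforrw
Same letters? adorstw != adforrw
Anagram = No


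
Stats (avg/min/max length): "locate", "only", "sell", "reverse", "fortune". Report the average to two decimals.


Lengths: "locate"=6, "only"=4, "sell"=4, "reverse"=7, "fortune"=7
Sum = 28, Count = 5
Average = 28/5 = 5.60
= avg=5.60, min=4, max=7


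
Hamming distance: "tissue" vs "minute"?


Comparing character by character (same length = 6):
  Pos 0: 't' vs 'm' !=
  Pos 1: 'i' vs 'i' =
  Pos 2: 's' vs 'n' !=
  Pos 3: 's' vs 'u' !=
  Pos 4: 'u' vs 't' !=
  Pos 5: 'e' vs 'e' =
Hamming distance = 4


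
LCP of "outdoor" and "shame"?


Word 1: "outdoor"
Word 2: "shame"
Comparing from start:
  Pos 0: 'o' != 's' (stop)
LCP = "" (length 0)


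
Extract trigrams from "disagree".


Word: "disagree" (length 8)
Number of trigrams = 8 - 3 + 1 = 6
  Position 0: "dis"
  Position 1: "isa"
  Position 2: "sag"
  Position 3: "agr"
  Position 4: "gre"
  Position 5: "ree"
Trigrams = "dis", "isa", "sag", "agr", "gre", "ree"


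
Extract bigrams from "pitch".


Word: "pitch" (length 5)
Number of bigrams = 5 - 2 + 1 = 4
  Position 0: "pi"
  Position 1: "it"
  Position 2: "tc"
  Position 3: "ch"
Bigrams = "pi", "it", "tc", "ch"


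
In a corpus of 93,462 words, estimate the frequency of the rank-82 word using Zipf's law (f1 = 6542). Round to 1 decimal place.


Zipf's law: f(r) = f(1) / r
f(1) = 6542
f(82) = 6542 / 82
= 79.8 occurrences


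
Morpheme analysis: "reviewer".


Word: "reviewer"
Morphemes: re- + view + -er
Each morpheme carries meaning
= 3 morphemes


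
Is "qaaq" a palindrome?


Word: "qaaq"
Reversed: "qaaq"
Forward == Backward? qaaq == qaaq
Palindrome = Yes


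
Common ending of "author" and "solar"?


Word 1: "author"
Word 2: "solar"
Comparing from end:
  Pos -1: 'r' == 'r'
  Pos -2: 'o' != 'a' (stop)
LCS = "r" (length 1)


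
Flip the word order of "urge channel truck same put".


Original: "urge channel truck same put"
Words (1..n): urge | channel | truck | same | put
Reversed (n..1): put | same | truck | channel | urge
Result = "put same truck channel urge"


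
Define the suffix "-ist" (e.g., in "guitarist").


Suffix: -ist
Example: guitarist (guitar + -ist)
Meaning = one who practices


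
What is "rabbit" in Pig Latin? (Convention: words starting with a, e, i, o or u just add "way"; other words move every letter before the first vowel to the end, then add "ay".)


Word: "rabbit"
Starts with consonant(s) → move to end, add 'ay'
Consonant cluster: "r"
Pig Latin = "abbitray"


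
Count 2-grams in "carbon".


Word: "carbon" (length 6)
Number of 2-grams = length - 2 + 1 = 6 - 2 + 1
= 5


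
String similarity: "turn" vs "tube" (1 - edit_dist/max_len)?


Word 1: "turn" (length 4)
Word 2: "tube" (length 4)
One optimal edit sequence:
  1. keep 't'
  2. keep 'u'
  3. substitute 'r' -> 'b'  (+1)
  4. substitute 'n' -> 'e'  (+1)
Edit distance = 2
Max length = max(4, 4) = 4
Similarity = 1 - 2/4
= 0.5000


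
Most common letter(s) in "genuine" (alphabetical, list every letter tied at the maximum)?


Word: "genuine"
Letter counts:
  'e': 2
  'g': 1
  'i': 1
  'n': 2
  'u': 1
Maximum count = 2
Most frequent = 'e', 'n' (2 times each)


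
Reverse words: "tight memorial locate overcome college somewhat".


Original: "tight memorial locate overcome college somewhat"
Words (1..n): tight | memorial | locate | overcome | college | somewhat
Reversed (n..1): somewhat | college | overcome | locate | memorial | tight
Result = "somewhat college overcome locate memorial tight"


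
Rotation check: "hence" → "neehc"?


Word: "hence", Candidate: "neehc"
Method: check if candidate is substring of word+word
"hencehence" contains "neehc"? No
Is rotation = No


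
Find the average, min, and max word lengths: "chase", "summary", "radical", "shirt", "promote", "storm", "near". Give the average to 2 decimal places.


Lengths: "chase"=5, "summary"=7, "radical"=7, "shirt"=5, "promote"=7, "storm"=5, "near"=4
Sum = 40, Count = 7
Average = 40/7 = 5.71
= avg=5.71, min=4, max=7


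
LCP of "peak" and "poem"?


Word 1: "peak"
Word 2: "poem"
Comparing from start:
  Pos 0: 'p' == 'p'
  Pos 1: 'e' != 'o' (stop)
LCP = "p" (length 1)


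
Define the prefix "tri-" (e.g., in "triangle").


Prefix: tri-
As in: triangle -> tri- + angle
Meaning = three


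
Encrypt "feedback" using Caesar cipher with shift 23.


Word: "feedback"
Shift: 23
Each letter → (letter + shift) mod 26:
  'f' (5) + 23 = 2 → 'c'
  'e' (4) + 23 = 1 → 'b'
  'e' (4) + 23 = 1 → 'b'
  'd' (3) + 23 = 0 → 'a'
  'b' (1) + 23 = 24 → 'y'
  'a' (0) + 23 = 23 → 'x'
  'c' (2) + 23 = 25 → 'z'
  'k' (10) + 23 = 7 → 'h'
Result = "cbbayxzh"


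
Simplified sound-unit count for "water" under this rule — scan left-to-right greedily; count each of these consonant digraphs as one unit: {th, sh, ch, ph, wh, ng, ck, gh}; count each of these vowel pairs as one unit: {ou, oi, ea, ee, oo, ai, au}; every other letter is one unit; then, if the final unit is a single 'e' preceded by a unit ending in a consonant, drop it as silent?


Word: "water" (5 letters)
Left-to-right scan:
  (1) 'w' (letter)
  (2) 'a' (letter)
  (3) 't' (letter)
  (4) 'e' (letter)
  (5) 'r' (letter)
Units from scan: 5
Sound units = 5 units


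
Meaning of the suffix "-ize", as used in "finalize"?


Suffix: -ize
As in: finalize -> final + -ize
Meaning = to make


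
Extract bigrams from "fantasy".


Word: "fantasy" (length 7)
Number of bigrams = 7 - 2 + 1 = 6
  Position 0: "fa"
  Position 1: "an"
  Position 2: "nt"
  Position 3: "ta"
  Position 4: "as"
  Position 5: "sy"
Bigrams = "fa", "an", "nt", "ta", "as", "sy"


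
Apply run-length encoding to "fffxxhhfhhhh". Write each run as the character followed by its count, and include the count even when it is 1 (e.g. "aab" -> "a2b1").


String: "fffxxhhfhhhh"
Scanning for consecutive runs:
  'f' x 3
  'x' x 2
  'h' x 2
  'f' x 1
  'h' x 4
RLE = "f3x2h2f1h4"


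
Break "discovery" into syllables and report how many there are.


Word: "discovery"
Syllable breakdown: dis-cov-er-y
Counting: 4 parts
= 4 syllables


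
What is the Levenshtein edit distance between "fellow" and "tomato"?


Word 1: "fellow" (length 6)
Word 2: "tomato" (length 6)
One optimal edit sequence (insert/delete/substitute each cost 1):
  1. substitute 'f' -> 't'  (+1)
  2. substitute 'e' -> 'o'  (+1)
  3. substitute 'l' -> 'm'  (+1)
  4. substitute 'l' -> 'a'  (+1)
  5. substitute 'o' -> 't'  (+1)
  6. substitute 'w' -> 'o'  (+1)
Total edit operations: 6
Edit distance = 6


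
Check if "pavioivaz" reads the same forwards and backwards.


Word: "pavioivaz"
Reversed: "zavioivap"
Forward == Backward? pavioivaz != zavioivap
Palindrome = No


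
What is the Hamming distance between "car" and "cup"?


Comparing character by character (same length = 3):
  Pos 0: 'c' vs 'c' =
  Pos 1: 'a' vs 'u' !=
  Pos 2: 'r' vs 'p' !=
Hamming distance = 2


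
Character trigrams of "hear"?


Word: "hear" (length 4)
Number of trigrams = 4 - 3 + 1 = 2
  Position 0: "hea"
  Position 1: "ear"
Trigrams = "hea", "ear"


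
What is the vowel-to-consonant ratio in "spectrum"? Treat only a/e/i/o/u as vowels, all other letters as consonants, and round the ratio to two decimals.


Word: "spectrum"
Vowels (a,e,i,o,u): 2
Consonants: 6
Ratio = 2/6
= 0.33


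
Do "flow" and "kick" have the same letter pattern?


Pattern of "flow": [0, 1, 2, 3]
Pattern of "kick": [0, 1, 2, 0]
Patterns do not match
Same pattern = No


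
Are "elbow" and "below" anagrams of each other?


Word 1: "elbow" → sorted: below
Word 2: "below" → sorted: below
Same letters? below == below
Anagram = Yes


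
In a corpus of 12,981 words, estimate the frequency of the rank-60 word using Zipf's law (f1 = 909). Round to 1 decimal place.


Zipf's law: f(r) = f(1) / r
f(1) = 909
f(60) = 909 / 60
= 15.2 occurrences


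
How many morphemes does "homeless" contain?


Word: "homeless"
Morphemes: home + -less
Each morpheme carries meaning
= 2 morphemes


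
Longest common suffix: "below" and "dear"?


Word 1: "below"
Word 2: "dear"
Comparing from end:
  Pos -1: 'w' != 'r' (stop)
LCS = "" (length 0)


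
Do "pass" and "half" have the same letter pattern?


Pattern of "pass": [0, 1, 2, 2]
Pattern of "half": [0, 1, 2, 3]
Patterns do not match
Same pattern = No


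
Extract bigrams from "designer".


Word: "designer" (length 8)
Number of bigrams = 8 - 2 + 1 = 7
  Position 0: "de"
  Position 1: "es"
  Position 2: "si"
  Position 3: "ig"
  Position 4: "gn"
  Position 5: "ne"
  Position 6: "er"
Bigrams = "de", "es", "si", "ig", "gn", "ne", "er"


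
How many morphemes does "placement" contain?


Word: "placement"
Morphemes: place | -ment
Each morpheme carries meaning
= 2 morphemes


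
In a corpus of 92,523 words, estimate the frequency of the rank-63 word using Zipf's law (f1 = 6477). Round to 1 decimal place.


Zipf's law: f(r) = f(1) / r
f(1) = 6477
f(63) = 6477 / 63
= 102.8 occurrences


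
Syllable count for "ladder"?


Word: "ladder"
Syllable breakdown: lad / der
Counting: 2 parts
= 2 syllables


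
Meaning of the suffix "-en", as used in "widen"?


Suffix: -en
As in: widen -> wide + -en, with a spelling change
Meaning = to make / become


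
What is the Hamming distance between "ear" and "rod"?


Comparing character by character (same length = 3):
  Pos 0: 'e' vs 'r' !=
  Pos 1: 'a' vs 'o' !=
  Pos 2: 'r' vs 'd' !=
Hamming distance = 3


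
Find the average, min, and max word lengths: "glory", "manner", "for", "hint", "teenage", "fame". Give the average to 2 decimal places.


Lengths: "glory"=5, "manner"=6, "for"=3, "hint"=4, "teenage"=7, "fame"=4
Sum = 29, Count = 6
Average = 29/6 = 4.83
= avg=4.83, min=3, max=7


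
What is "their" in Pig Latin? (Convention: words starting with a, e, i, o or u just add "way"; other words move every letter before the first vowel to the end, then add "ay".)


Word: "their"
Starts with consonant(s) → move to end, add 'ay'
Consonant cluster: "th"
Pig Latin = "eirthay"
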